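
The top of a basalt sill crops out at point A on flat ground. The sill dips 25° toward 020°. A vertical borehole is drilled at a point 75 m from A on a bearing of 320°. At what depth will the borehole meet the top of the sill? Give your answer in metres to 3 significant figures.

The hole lies 60° from the dip direction, so the down-dip offset is 75 × cos 60° = 37.50 m.
Depth = down-dip offset × tan(dip) = 37.50 × tan 25° = 37.50 × 0.4663
Depth = 17.49 m

17.5 m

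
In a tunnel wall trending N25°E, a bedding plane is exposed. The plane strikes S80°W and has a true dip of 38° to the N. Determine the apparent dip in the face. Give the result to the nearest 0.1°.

32.6°

The section lies 55° from the strike.
tan(apparent dip) = tan 38° · sin 55° = 0.6400
α = arctan(0.6400) = 32.62°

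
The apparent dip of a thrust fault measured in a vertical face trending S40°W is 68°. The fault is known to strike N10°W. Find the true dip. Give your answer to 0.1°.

72.8°

The section is 50° from the strike.
tan(true dip) = tan 68° / sin 50° = 3.2310
δ = arctan(3.2310) = 72.80°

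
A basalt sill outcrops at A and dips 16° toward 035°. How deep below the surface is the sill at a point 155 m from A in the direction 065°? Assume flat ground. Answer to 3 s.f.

The hole lies 30° from the dip direction, so the down-dip offset is 155 × cos 30° = 134.23 m.
Depth = down-dip offset × tan(dip) = 134.23 × tan 16° = 134.23 × 0.2867
Depth = 38.49 m

38.5 m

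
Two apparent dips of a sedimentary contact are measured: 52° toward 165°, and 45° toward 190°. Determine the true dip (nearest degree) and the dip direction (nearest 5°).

Represent each trace as a vector plunging at its apparent dip toward its trend (east-north-up frame): v₁ = (0.159, -0.595, -0.788), v₂ = (-0.123, -0.696, -0.707).
n = v₁ × v₂ = (0.128, -0.209, 0.184) (taken with n_z > 0).
True dip = arccos(n_z / |n|) = arccos(0.5996) = 53.2°.
Dip direction = azimuth of (n_x, n_y) = atan2(0.128, -0.209) = 149°.

true dip 53°, dip direction 150°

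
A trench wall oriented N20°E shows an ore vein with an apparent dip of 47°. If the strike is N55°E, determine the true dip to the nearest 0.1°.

61.9°

The section is 35° from the strike.
tan(true dip) = tan 47° / sin 35° = 1.8696
δ = arctan(1.8696) = 61.86°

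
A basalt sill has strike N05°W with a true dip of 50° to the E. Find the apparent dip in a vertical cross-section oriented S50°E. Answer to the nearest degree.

40°

The section lies 45° from the strike.
tan(apparent dip) = tan 50° · sin 45° = 0.8427
apparent dip = arctan 0.8427 = 40.12°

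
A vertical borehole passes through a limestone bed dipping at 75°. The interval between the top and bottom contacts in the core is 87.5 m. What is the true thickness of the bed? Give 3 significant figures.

22.6 m

True thickness t = h · cos(dip) = 87.5 × cos 75°
t = 87.5 × 0.2588 = 22.647 m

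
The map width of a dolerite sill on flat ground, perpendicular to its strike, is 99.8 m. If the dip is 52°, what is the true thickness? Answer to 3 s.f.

78.6 m

True thickness t = w · sin(dip) = 99.8 × sin 52°
t = 99.8 × 0.7880 = 78.643 m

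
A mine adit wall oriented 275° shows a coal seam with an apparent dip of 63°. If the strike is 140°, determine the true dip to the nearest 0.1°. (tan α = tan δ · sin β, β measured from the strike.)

70.2°

The section is 45° from the strike.
tan(true dip) = tan 63° / sin 45° = 2.7756
true dip = arctan 2.7756 = 70.19°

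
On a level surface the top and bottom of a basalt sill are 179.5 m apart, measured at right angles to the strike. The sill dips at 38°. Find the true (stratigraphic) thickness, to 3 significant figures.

True thickness t = w · sin(dip) = 179.5 × sin 38°
t = 179.5 × 0.6157 = 110.511 m

111 m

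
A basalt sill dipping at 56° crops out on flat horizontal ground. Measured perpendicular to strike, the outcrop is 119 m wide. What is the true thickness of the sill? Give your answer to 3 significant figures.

True thickness t = w · sin(dip) = 119 × sin 56°
t = 119 × 0.8290 = 98.655 m

98.7 m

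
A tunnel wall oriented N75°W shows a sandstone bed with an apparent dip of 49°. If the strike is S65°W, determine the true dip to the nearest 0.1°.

60.8°

β = acute angle between strike S65°W and section N75°W = 40°.
tan δ = tan α / sin β = tan 49° / sin 40° = 1.1504 / 0.6428 = 1.7897
δ = arctan(1.7897) = 60.80°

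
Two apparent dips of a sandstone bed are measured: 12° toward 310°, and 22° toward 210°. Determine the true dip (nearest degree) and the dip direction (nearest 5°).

Represent each trace as a vector plunging at its apparent dip toward its trend (east-north-up frame): v₁ = (-0.749, 0.629, -0.208), v₂ = (-0.464, -0.803, -0.375).
The plane normal is n = v₁ × v₂ ∝ (-0.402, -0.184, 0.893).
tan δ = √(n_x²+n_y²)/n_z = 0.443/0.893, so δ = 26.4°.
Dip direction = atan2(-0.402, -0.184) = 245° (azimuth of n's horizontal projection).

true dip 26°, dip direction 245°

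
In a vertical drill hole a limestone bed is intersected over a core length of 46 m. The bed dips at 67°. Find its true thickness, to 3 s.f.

True thickness t = h · cos(dip) = 46 × cos 67°
t = 46 × 0.3907 = 17.974 m

18.0 m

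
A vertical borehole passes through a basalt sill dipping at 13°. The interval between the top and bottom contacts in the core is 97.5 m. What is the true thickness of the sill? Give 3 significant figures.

True thickness t = h · cos(dip) = 97.5 × cos 13°
t = 97.5 × 0.9744 = 95.001 m

95.0 m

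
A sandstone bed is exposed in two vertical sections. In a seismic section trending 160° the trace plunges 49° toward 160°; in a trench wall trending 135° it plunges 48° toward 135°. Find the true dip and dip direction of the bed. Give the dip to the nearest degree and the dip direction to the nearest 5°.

Each apparent-dip line lies in the plane. As unit vectors (x east, y north, z up), v₁ plunges 49°→160° and v₂ plunges 48°→135°.
The plane normal is n = v₁ × v₂ ∝ (0.101, -0.190, 0.186).
True dip = arccos(n_z / |n|) = arccos(0.6524) = 49.3°.
Dip direction = atan2(0.101, -0.190) = 152° (azimuth of n's horizontal projection).

true dip 49°, dip direction 150°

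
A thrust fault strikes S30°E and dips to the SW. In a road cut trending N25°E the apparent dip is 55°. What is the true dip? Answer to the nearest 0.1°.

60.2°

β = acute angle between strike S30°E and section N25°E = 55°.
tan(true dip) = tan 55° / sin 55° = 1.7434
true dip = arctan 1.7434 = 60.16°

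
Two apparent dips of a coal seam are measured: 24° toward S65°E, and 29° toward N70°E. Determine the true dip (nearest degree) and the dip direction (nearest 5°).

The two traces are lines in the plane: v₁ = (sin 115°·cos 24°, cos 115°·cos 24°, −sin 24°), v₂ = (sin 70°·cos 29°, cos 70°·cos 29°, −sin 29°).
Cross product v₁ × v₂ gives the pole to the plane: n ∝ (0.309, 0.067, 0.565).
tan δ = √(n_x²+n_y²)/n_z = 0.316/0.565, so δ = 29.2°.
The horizontal component of n points toward azimuth atan2(n_x, n_y) = 78°, the dip direction.

true dip 29°, dip direction 080°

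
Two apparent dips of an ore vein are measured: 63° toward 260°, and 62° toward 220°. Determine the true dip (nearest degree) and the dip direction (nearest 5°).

true dip 64°, dip direction 245°

The two traces are lines in the plane: v₁ = (sin 260°·cos 63°, cos 260°·cos 63°, −sin 63°), v₂ = (sin 220°·cos 62°, cos 220°·cos 62°, −sin 62°).
Cross product v₁ × v₂ gives the pole to the plane: n ∝ (-0.251, -0.126, 0.137).
tan δ = √(n_x²+n_y²)/n_z = 0.281/0.137, so δ = 64.0°.
Dip direction = azimuth of (n_x, n_y) = atan2(-0.251, -0.126) = 243°.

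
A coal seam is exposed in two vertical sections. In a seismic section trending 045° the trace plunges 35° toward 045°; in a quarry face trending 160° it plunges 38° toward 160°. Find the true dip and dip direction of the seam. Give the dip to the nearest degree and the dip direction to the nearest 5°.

true dip 54°, dip direction 105°

The two traces are lines in the plane: v₁ = (sin 45°·cos 35°, cos 45°·cos 35°, −sin 35°), v₂ = (sin 160°·cos 38°, cos 160°·cos 38°, −sin 38°).
n = v₁ × v₂ = (0.781, -0.202, 0.585) (taken with n_z > 0).
True dip = arccos(n_z / |n|) = arccos(0.5869) = 54.1°.
Dip direction = azimuth of (n_x, n_y) = atan2(0.781, -0.202) = 104°.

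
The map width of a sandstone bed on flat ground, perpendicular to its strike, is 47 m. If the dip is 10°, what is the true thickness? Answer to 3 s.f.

True thickness t = w · sin(dip) = 47 × sin 10°
t = 47 × 0.1736 = 8.161 m

8.16 m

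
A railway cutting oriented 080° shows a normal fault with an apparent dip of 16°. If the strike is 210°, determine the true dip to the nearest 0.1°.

20.5°

The section is 50° from the strike.
tan δ = tan α / sin β = tan 16° / sin 50° = 0.2867 / 0.7660 = 0.3743
δ = arctan(0.3743) = 20.52°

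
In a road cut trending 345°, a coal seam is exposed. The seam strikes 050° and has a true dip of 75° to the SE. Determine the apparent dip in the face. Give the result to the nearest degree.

74°

The strike is 050° and the section trends 345°; the acute angle between them is β = 65°.
tan(apparent dip) = tan 75° · sin 65° = 3.3824
apparent dip = arctan 3.3824 = 73.53°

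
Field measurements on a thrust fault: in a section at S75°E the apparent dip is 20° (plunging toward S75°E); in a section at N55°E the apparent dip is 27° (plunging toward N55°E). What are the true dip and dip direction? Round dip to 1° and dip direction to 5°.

true dip 27°, dip direction 060°

The two traces are lines in the plane: v₁ = (sin 105°·cos 20°, cos 105°·cos 20°, −sin 20°), v₂ = (sin 55°·cos 27°, cos 55°·cos 27°, −sin 27°).
n = v₁ × v₂ = (0.285, 0.162, 0.641) (taken with n_z > 0).
True dip = arccos(n_z / |n|) = arccos(0.8902) = 27.1°.
Dip direction = azimuth of (n_x, n_y) = atan2(0.285, 0.162) = 60°.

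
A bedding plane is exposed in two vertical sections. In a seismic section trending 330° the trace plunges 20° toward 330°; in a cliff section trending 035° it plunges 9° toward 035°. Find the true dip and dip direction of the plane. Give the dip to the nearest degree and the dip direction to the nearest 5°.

The two traces are lines in the plane: v₁ = (sin 330°·cos 20°, cos 330°·cos 20°, −sin 20°), v₂ = (sin 35°·cos 9°, cos 35°·cos 9°, −sin 9°).
The plane normal is n = v₁ × v₂ ∝ (-0.149, 0.267, 0.841).
tan δ = √(n_x²+n_y²)/n_z = 0.306/0.841, so δ = 20.0°.
Dip direction = azimuth of (n_x, n_y) = atan2(-0.149, 0.267) = 331°.

true dip 20°, dip direction 330°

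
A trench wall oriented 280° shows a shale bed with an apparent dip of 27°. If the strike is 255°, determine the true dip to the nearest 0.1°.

The section is 25° from the strike.
tan(true dip) = tan 27° / sin 25° = 1.2056
δ = arctan(1.2056) = 50.33°

50.3°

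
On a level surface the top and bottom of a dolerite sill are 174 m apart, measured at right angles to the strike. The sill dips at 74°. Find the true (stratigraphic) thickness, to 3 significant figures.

True thickness t = w · sin(dip) = 174 × sin 74°
t = 174 × 0.9613 = 167.260 m

167 m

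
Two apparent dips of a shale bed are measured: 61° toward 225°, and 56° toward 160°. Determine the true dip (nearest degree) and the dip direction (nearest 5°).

Each apparent-dip line lies in the plane. As unit vectors (x east, y north, z up), v₁ plunges 61°→225° and v₂ plunges 56°→160°.
The plane normal is n = v₁ × v₂ ∝ (-0.175, -0.451, 0.246).
Dip δ = arctan(|n_h|/n_z) = arctan(0.484/0.246) = 63.1°.
Dip direction = atan2(-0.175, -0.451) = 201° (azimuth of n's horizontal projection).

true dip 63°, dip direction 200°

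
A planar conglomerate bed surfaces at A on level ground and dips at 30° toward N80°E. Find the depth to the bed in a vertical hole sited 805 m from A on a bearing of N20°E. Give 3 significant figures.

232 m

The hole lies 60° from the dip direction, so the down-dip offset is 805 × cos 60° = 402.50 m.
Depth = down-dip offset × tan(dip) = 402.50 × tan 30° = 402.50 × 0.5774
Depth = 232.38 m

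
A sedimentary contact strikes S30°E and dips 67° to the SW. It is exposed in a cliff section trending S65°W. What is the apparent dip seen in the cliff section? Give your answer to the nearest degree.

67°

Angle between strike (S30°E) and section (S65°W): β = 85°.
tan(apparent dip) = tan 67° · sin 85° = 2.3469
apparent dip = arctan 2.3469 = 66.92°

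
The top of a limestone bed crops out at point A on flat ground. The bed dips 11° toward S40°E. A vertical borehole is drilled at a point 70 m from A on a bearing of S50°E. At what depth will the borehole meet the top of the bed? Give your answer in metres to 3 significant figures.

13.4 m

The hole lies 10° from the dip direction, so the down-dip offset is 70 × cos 10° = 68.94 m.
Depth = down-dip offset × tan(dip) = 68.94 × tan 11° = 68.94 × 0.1944
Depth = 13.40 m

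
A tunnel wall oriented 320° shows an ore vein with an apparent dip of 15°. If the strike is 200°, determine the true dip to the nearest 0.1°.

The section is 60° from the strike.
tan(true dip) = tan 15° / sin 60° = 0.3094
true dip = arctan 0.3094 = 17.19°

17.2°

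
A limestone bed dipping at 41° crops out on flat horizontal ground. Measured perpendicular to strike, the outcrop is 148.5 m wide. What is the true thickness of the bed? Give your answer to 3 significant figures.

97.4 m

True thickness t = w · sin(dip) = 148.5 × sin 41°
t = 148.5 × 0.6561 = 97.425 m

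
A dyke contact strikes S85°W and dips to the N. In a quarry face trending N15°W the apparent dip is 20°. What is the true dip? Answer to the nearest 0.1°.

β = acute angle between strike S85°W and section N15°W = 80°.
tan δ = tan α / sin β = tan 20° / sin 80° = 0.3640 / 0.9848 = 0.3696
true dip = arctan 0.3696 = 20.28°

20.3°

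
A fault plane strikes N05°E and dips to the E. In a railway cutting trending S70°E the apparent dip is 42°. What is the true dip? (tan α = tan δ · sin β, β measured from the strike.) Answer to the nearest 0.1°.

43.0°

β = acute angle between strike N05°E and section S70°E = 75°.
tan(true dip) = tan 42° / sin 75° = 0.9322
δ = arctan(0.9322) = 42.99°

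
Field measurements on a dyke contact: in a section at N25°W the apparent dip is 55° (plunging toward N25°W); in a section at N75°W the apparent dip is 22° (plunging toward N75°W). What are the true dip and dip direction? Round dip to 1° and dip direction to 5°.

The two traces are lines in the plane: v₁ = (sin 335°·cos 55°, cos 335°·cos 55°, −sin 55°), v₂ = (sin 285°·cos 22°, cos 285°·cos 22°, −sin 22°).
Cross product v₁ × v₂ gives the pole to the plane: n ∝ (0.002, 0.643, 0.407).
True dip = arccos(n_z / |n|) = arccos(0.5353) = 57.6°.
Dip direction = atan2(0.002, 0.643) = 0° (azimuth of n's horizontal projection).

true dip 58°, dip direction 000°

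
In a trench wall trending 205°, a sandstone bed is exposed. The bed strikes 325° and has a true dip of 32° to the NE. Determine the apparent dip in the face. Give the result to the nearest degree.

28°

The section lies 60° from the strike.
tan α = tan 32° × sin 60° = 0.6249 × 0.8660 = 0.5412
α = arctan(0.5412) = 28.42°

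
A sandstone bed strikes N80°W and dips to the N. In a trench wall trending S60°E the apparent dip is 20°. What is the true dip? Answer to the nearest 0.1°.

46.8°

β = acute angle between strike N80°W and section S60°E = 20°.
tan(true dip) = tan 20° / sin 20° = 1.0642
δ = arctan(1.0642) = 46.78°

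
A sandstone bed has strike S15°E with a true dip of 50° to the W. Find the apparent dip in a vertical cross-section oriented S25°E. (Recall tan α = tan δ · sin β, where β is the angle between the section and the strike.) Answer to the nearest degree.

The strike is S15°E and the section trends S25°E; the acute angle between them is β = 10°.
tan(apparent dip) = tan 50° · sin 10° = 0.2069
apparent dip = arctan 0.2069 = 11.69°

12°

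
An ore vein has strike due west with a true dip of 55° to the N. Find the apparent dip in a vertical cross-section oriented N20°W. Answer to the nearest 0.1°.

Angle between strike (due west) and section (N20°W): β = 70°.
tan(apparent dip) = tan 55° · sin 70° = 1.3420
α = arctan(1.3420) = 53.31°

53.3°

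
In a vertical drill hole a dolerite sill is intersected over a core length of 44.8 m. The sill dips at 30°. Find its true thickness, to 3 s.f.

True thickness t = h · cos(dip) = 44.8 × cos 30°
t = 44.8 × 0.8660 = 38.798 m

38.8 m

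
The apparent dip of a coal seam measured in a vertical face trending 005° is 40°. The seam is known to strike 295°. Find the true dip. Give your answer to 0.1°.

41.8°

The section is 70° from the strike.
tan(true dip) = tan 40° / sin 70° = 0.8930
true dip = arctan 0.8930 = 41.76°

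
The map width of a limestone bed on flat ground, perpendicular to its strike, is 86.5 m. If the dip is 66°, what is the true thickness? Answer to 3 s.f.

79.0 m

True thickness t = w · sin(dip) = 86.5 × sin 66°
t = 86.5 × 0.9135 = 79.022 m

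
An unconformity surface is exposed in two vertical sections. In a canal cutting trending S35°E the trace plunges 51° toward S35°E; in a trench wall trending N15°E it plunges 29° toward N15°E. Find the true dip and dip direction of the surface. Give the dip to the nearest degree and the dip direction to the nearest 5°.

The two traces are lines in the plane: v₁ = (sin 145°·cos 51°, cos 145°·cos 51°, −sin 51°), v₂ = (sin 15°·cos 29°, cos 15°·cos 29°, −sin 29°).
n = v₁ × v₂ = (0.906, -0.001, 0.422) (taken with n_z > 0).
Dip δ = arctan(|n_h|/n_z) = arctan(0.906/0.422) = 65.1°.
The horizontal component of n points toward azimuth atan2(n_x, n_y) = 90°, the dip direction.

true dip 65°, dip direction 090°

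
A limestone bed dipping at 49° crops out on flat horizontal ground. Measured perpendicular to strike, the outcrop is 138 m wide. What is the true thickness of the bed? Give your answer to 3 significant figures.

104 m

True thickness t = w · sin(dip) = 138 × sin 49°
t = 138 × 0.7547 = 104.150 m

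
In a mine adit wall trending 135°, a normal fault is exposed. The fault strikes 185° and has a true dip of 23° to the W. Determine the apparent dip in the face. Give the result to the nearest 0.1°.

The section lies 50° from the strike.
tan(apparent dip) = tan 23° · sin 50° = 0.3252
α = arctan(0.3252) = 18.01°

18.0°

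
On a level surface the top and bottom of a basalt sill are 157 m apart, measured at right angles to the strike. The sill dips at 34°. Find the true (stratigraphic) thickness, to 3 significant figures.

87.8 m

True thickness t = w · sin(dip) = 157 × sin 34°
t = 157 × 0.5592 = 87.793 m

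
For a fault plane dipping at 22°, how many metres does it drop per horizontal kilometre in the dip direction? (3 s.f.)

404 m

drop per km = 1000 × tan 22° = 1000 × 0.4040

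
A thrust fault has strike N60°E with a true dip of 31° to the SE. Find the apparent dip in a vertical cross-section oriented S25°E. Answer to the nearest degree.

31°

Angle between strike (N60°E) and section (S25°E): β = 85°.
tan α = tan 31° × sin 85° = 0.6009 × 0.9962 = 0.5986
apparent dip = arctan 0.5986 = 30.90°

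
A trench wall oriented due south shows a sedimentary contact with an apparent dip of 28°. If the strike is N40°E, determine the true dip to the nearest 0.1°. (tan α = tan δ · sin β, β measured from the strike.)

39.6°

The section is 40° from the strike.
tan(true dip) = tan 28° / sin 40° = 0.8272
true dip = arctan 0.8272 = 39.60°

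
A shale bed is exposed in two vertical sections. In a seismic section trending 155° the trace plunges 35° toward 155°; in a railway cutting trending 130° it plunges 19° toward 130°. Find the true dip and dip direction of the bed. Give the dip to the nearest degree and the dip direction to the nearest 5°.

true dip 44°, dip direction 200°

Each apparent-dip line lies in the plane. As unit vectors (x east, y north, z up), v₁ plunges 35°→155° and v₂ plunges 19°→130°.
Cross product v₁ × v₂ gives the pole to the plane: n ∝ (-0.107, -0.303, 0.327).
Dip δ = arctan(|n_h|/n_z) = arctan(0.321/0.327) = 44.4°.
The horizontal component of n points toward azimuth atan2(n_x, n_y) = 199°, the dip direction.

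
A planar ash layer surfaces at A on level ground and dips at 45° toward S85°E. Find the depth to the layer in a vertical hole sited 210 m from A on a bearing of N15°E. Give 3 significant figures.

36.5 m

The hole lies 80° from the dip direction, so the down-dip offset is 210 × cos 80° = 36.47 m.
Depth = down-dip offset × tan(dip) = 36.47 × tan 45° = 36.47 × 1.0000
Depth = 36.47 m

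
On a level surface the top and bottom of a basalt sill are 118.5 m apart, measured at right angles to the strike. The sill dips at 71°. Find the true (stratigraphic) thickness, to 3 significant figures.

True thickness t = w · sin(dip) = 118.5 × sin 71°
t = 118.5 × 0.9455 = 112.044 m

112 m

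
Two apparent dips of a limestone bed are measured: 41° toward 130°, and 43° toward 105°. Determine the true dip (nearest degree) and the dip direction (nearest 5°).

Each apparent-dip line lies in the plane. As unit vectors (x east, y north, z up), v₁ plunges 41°→130° and v₂ plunges 43°→105°.
n = v₁ × v₂ = (0.207, -0.069, 0.233) (taken with n_z > 0).
tan δ = √(n_x²+n_y²)/n_z = 0.218/0.233, so δ = 43.1°.
The horizontal component of n points toward azimuth atan2(n_x, n_y) = 109°, the dip direction.

true dip 43°, dip direction 110°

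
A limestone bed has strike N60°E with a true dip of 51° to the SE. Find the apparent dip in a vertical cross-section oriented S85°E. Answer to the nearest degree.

35°

Angle between strike (N60°E) and section (S85°E): β = 35°.
tan α = tan 51° × sin 35° = 1.2349 × 0.5736 = 0.7083
apparent dip = arctan 0.7083 = 35.31°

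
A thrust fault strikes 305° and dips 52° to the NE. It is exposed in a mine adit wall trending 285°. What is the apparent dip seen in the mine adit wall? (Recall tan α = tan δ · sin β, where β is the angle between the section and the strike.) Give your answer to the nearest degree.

24°

The strike is 305° and the section trends 285°; the acute angle between them is β = 20°.
tan α = tan 52° × sin 20° = 1.2799 × 0.3420 = 0.4378
α = arctan(0.4378) = 23.64°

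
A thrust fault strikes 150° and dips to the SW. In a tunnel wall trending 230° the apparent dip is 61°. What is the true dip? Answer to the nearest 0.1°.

β = acute angle between strike 150° and section 230° = 80°.
tan(true dip) = tan 61° / sin 80° = 1.8319
true dip = arctan 1.8319 = 61.37°

61.4°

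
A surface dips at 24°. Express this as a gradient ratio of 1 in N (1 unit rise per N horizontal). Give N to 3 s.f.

1 : N means tan θ = 1/N, so N = 1/tan 24° = 1/0.4452

1 in 2.25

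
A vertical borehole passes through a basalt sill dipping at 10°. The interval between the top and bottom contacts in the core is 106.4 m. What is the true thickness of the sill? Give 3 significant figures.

True thickness t = h · cos(dip) = 106.4 × cos 10°
t = 106.4 × 0.9848 = 104.784 m

105 m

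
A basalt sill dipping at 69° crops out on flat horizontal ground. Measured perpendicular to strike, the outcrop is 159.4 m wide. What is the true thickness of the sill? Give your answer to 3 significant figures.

True thickness t = w · sin(dip) = 159.4 × sin 69°
t = 159.4 × 0.9336 = 148.813 m

149 m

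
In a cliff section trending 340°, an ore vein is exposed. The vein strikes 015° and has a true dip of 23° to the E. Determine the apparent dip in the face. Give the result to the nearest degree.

14°

The section lies 35° from the strike.
tan α = tan 23° × sin 35° = 0.4245 × 0.5736 = 0.2435
apparent dip = arctan 0.2435 = 13.68°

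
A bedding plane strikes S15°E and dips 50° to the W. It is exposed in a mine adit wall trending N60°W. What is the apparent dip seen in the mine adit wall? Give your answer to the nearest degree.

40°

The section lies 45° from the strike.
tan(apparent dip) = tan 50° · sin 45° = 0.8427
α = arctan(0.8427) = 40.12°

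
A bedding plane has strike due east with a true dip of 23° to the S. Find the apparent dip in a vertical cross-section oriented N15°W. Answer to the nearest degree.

The section lies 75° from the strike.
tan(apparent dip) = tan 23° · sin 75° = 0.4100
apparent dip = arctan 0.4100 = 22.29°

22°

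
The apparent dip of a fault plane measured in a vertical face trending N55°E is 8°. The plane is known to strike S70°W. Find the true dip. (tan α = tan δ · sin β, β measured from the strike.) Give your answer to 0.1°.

28.5°

β = acute angle between strike S70°W and section N55°E = 15°.
tan(true dip) = tan 8° / sin 15° = 0.5430
δ = arctan(0.5430) = 28.50°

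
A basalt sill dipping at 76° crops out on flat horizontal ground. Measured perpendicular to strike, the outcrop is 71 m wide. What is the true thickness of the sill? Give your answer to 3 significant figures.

True thickness t = w · sin(dip) = 71 × sin 76°
t = 71 × 0.9703 = 68.891 m

68.9 m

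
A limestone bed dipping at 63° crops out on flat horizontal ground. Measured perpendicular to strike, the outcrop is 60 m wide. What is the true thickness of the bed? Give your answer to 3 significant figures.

True thickness t = w · sin(dip) = 60 × sin 63°
t = 60 × 0.8910 = 53.460 m

53.5 m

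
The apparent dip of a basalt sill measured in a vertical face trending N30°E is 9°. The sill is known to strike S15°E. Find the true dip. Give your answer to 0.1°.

β = acute angle between strike S15°E and section N30°E = 45°.
tan δ = tan α / sin β = tan 9° / sin 45° = 0.1584 / 0.7071 = 0.2240
true dip = arctan 0.2240 = 12.63°

12.6°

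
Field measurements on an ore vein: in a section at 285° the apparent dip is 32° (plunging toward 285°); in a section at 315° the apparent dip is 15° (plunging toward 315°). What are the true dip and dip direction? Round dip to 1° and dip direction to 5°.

Represent each trace as a vector plunging at its apparent dip toward its trend (east-north-up frame): v₁ = (-0.819, 0.219, -0.530), v₂ = (-0.683, 0.683, -0.259).
n = v₁ × v₂ = (-0.305, -0.150, 0.410) (taken with n_z > 0).
tan δ = √(n_x²+n_y²)/n_z = 0.340/0.410, so δ = 39.7°.
Dip direction = azimuth of (n_x, n_y) = atan2(-0.305, -0.150) = 244°.

true dip 40°, dip direction 245°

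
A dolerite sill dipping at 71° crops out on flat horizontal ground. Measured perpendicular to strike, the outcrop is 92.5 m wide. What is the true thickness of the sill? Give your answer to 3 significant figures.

True thickness t = w · sin(dip) = 92.5 × sin 71°
t = 92.5 × 0.9455 = 87.460 m

87.5 m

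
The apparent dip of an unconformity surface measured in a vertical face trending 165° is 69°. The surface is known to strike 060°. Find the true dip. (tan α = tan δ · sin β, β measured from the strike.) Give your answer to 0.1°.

69.7°

The section is 75° from the strike.
tan(true dip) = tan 69° / sin 75° = 2.6970
δ = arctan(2.6970) = 69.66°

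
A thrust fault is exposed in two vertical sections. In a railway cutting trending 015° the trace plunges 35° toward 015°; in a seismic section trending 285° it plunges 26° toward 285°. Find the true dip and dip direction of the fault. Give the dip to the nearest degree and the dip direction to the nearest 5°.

true dip 40°, dip direction 340°

Each apparent-dip line lies in the plane. As unit vectors (x east, y north, z up), v₁ plunges 35°→015° and v₂ plunges 26°→285°.
n = v₁ × v₂ = (-0.213, 0.591, 0.736) (taken with n_z > 0).
Dip δ = arctan(|n_h|/n_z) = arctan(0.628/0.736) = 40.5°.
The horizontal component of n points toward azimuth atan2(n_x, n_y) = 340°, the dip direction.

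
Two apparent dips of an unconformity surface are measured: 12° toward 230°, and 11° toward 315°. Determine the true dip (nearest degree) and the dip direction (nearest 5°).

true dip 15°, dip direction 270°

Represent each trace as a vector plunging at its apparent dip toward its trend (east-north-up frame): v₁ = (-0.749, -0.629, -0.208), v₂ = (-0.694, 0.694, -0.191).
The plane normal is n = v₁ × v₂ ∝ (-0.264, -0.001, 0.957).
Dip δ = arctan(|n_h|/n_z) = arctan(0.264/0.957) = 15.4°.
The horizontal component of n points toward azimuth atan2(n_x, n_y) = 270°, the dip direction.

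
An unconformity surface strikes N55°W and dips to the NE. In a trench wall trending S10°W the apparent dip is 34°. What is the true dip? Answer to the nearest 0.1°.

36.7°

β = acute angle between strike N55°W and section S10°W = 65°.
tan δ = tan α / sin β = tan 34° / sin 65° = 0.6745 / 0.9063 = 0.7442
true dip = arctan 0.7442 = 36.66°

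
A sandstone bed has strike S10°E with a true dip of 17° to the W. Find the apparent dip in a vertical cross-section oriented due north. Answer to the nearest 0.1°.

3.0°

The section lies 10° from the strike.
tan(apparent dip) = tan 17° · sin 10° = 0.0531
α = arctan(0.0531) = 3.04°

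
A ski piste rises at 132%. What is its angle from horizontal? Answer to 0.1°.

tan θ = 132/100 = 1.3200
θ = arctan(1.3200) = 52.85°

52.9°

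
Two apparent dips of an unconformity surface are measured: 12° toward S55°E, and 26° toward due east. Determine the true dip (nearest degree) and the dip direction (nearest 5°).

Each apparent-dip line lies in the plane. As unit vectors (x east, y north, z up), v₁ plunges 12°→S55°E and v₂ plunges 26°→due east.
The plane normal is n = v₁ × v₂ ∝ (0.246, 0.164, 0.504).
True dip = arccos(n_z / |n|) = arccos(0.8625) = 30.4°.
Dip direction = azimuth of (n_x, n_y) = atan2(0.246, 0.164) = 56°.

true dip 30°, dip direction 055°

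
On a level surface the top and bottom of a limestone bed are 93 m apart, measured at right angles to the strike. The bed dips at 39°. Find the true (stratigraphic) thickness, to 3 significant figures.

True thickness t = w · sin(dip) = 93 × sin 39°
t = 93 × 0.6293 = 58.527 m

58.5 m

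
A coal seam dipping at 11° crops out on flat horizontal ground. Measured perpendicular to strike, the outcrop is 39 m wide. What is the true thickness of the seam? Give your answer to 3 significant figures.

7.44 m

True thickness t = w · sin(dip) = 39 × sin 11°
t = 39 × 0.1908 = 7.442 m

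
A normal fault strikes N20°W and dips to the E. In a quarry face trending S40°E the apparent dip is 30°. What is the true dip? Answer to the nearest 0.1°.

β = acute angle between strike N20°W and section S40°E = 20°.
tan δ = tan α / sin β = tan 30° / sin 20° = 0.5774 / 0.3420 = 1.6881
δ = arctan(1.6881) = 59.36°

59.4°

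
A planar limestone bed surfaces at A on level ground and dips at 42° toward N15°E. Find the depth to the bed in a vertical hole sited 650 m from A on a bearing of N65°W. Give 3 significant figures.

The hole lies 80° from the dip direction, so the down-dip offset is 650 × cos 80° = 112.87 m.
Depth = down-dip offset × tan(dip) = 112.87 × tan 42° = 112.87 × 0.9004
Depth = 101.63 m

102 m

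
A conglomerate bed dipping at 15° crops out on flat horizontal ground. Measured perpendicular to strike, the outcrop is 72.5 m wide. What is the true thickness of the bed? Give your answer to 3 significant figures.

18.8 m

True thickness t = w · sin(dip) = 72.5 × sin 15°
t = 72.5 × 0.2588 = 18.764 m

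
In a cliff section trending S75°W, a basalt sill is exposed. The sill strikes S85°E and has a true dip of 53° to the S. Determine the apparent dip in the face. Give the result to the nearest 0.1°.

24.4°

The strike is S85°E and the section trends S75°W; the acute angle between them is β = 20°.
tan(apparent dip) = tan 53° · sin 20° = 0.4539
apparent dip = arctan 0.4539 = 24.41°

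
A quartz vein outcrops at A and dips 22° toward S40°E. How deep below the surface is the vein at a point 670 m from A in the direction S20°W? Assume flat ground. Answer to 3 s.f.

135 m

The hole lies 60° from the dip direction, so the down-dip offset is 670 × cos 60° = 335.00 m.
Depth = down-dip offset × tan(dip) = 335.00 × tan 22° = 335.00 × 0.4040
Depth = 135.35 m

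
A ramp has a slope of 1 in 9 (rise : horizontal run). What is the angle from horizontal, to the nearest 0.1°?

6.3°

tan θ = 1/9 = 0.1111
θ = arctan(0.1111) = 6.34°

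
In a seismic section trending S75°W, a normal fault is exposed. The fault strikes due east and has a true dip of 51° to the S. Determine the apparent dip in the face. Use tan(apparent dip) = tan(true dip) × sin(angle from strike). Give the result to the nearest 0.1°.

The section lies 15° from the strike.
tan(apparent dip) = tan 51° · sin 15° = 0.3196
α = arctan(0.3196) = 17.72°

17.7°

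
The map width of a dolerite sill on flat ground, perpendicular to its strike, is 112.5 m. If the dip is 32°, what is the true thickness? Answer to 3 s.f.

True thickness t = w · sin(dip) = 112.5 × sin 32°
t = 112.5 × 0.5299 = 59.616 m

59.6 m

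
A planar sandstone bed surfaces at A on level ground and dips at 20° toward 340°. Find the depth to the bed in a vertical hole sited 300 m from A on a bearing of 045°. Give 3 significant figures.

46.1 m

The hole lies 65° from the dip direction, so the down-dip offset is 300 × cos 65° = 126.79 m.
Depth = down-dip offset × tan(dip) = 126.79 × tan 20° = 126.79 × 0.3640
Depth = 46.15 m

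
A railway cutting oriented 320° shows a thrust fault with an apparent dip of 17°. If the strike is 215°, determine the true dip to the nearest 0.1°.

17.6°

β = acute angle between strike 215° and section 320° = 75°.
tan(true dip) = tan 17° / sin 75° = 0.3165
δ = arctan(0.3165) = 17.56°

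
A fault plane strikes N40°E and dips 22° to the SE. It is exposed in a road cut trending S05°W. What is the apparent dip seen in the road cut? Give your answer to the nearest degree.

Angle between strike (N40°E) and section (S05°W): β = 35°.
tan α = tan 22° × sin 35° = 0.4040 × 0.5736 = 0.2317
α = arctan(0.2317) = 13.05°

13°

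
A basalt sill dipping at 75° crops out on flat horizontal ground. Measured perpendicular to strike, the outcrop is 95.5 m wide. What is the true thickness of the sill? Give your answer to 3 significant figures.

92.2 m

True thickness t = w · sin(dip) = 95.5 × sin 75°
t = 95.5 × 0.9659 = 92.246 m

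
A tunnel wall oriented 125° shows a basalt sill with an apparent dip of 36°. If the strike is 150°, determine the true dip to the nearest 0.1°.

59.8°

β = acute angle between strike 150° and section 125° = 25°.
tan(true dip) = tan 36° / sin 25° = 1.7191
true dip = arctan 1.7191 = 59.81°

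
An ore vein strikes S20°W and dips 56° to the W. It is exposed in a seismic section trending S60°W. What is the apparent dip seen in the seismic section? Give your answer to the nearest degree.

44°

The strike is S20°W and the section trends S60°W; the acute angle between them is β = 40°.
tan(apparent dip) = tan 56° · sin 40° = 0.9530
α = arctan(0.9530) = 43.62°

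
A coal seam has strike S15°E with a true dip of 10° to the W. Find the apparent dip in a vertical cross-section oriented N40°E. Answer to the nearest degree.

Angle between strike (S15°E) and section (N40°E): β = 55°.
tan(apparent dip) = tan 10° · sin 55° = 0.1444
α = arctan(0.1444) = 8.22°

8°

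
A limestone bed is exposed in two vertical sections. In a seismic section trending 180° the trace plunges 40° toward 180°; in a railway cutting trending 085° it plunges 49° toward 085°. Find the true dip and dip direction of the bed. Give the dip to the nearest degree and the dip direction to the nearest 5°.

The two traces are lines in the plane: v₁ = (sin 180°·cos 40°, cos 180°·cos 40°, −sin 40°), v₂ = (sin 85°·cos 49°, cos 85°·cos 49°, −sin 49°).
n = v₁ × v₂ = (0.615, -0.420, 0.501) (taken with n_z > 0).
Dip δ = arctan(|n_h|/n_z) = arctan(0.745/0.501) = 56.1°.
The horizontal component of n points toward azimuth atan2(n_x, n_y) = 124°, the dip direction.

true dip 56°, dip direction 125°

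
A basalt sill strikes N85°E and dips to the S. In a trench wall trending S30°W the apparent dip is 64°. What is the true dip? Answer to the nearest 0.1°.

β = acute angle between strike N85°E and section S30°W = 55°.
tan δ = tan α / sin β = tan 64° / sin 55° = 2.0503 / 0.8192 = 2.5030
true dip = arctan 2.5030 = 68.22°

68.2°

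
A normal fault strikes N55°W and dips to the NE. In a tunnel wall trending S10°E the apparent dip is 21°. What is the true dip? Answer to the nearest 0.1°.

The section is 45° from the strike.
tan(true dip) = tan 21° / sin 45° = 0.5429
δ = arctan(0.5429) = 28.50°

28.5°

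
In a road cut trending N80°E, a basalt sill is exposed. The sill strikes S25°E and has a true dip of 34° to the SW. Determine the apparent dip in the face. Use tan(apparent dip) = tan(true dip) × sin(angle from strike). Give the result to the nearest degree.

The section lies 75° from the strike.
tan(apparent dip) = tan 34° · sin 75° = 0.6515
α = arctan(0.6515) = 33.09°

33°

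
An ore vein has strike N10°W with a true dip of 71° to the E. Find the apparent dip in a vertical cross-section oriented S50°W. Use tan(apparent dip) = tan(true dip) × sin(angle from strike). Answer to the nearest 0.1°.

The section lies 60° from the strike.
tan α = tan 71° × sin 60° = 2.9042 × 0.8660 = 2.5151
α = arctan(2.5151) = 68.32°

68.3°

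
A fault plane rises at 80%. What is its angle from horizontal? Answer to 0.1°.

tan θ = 80/100 = 0.8000
θ = arctan(0.8000) = 38.66°

38.7°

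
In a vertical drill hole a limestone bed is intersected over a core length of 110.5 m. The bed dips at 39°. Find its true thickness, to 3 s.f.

85.9 m

True thickness t = h · cos(dip) = 110.5 × cos 39°
t = 110.5 × 0.7771 = 85.875 m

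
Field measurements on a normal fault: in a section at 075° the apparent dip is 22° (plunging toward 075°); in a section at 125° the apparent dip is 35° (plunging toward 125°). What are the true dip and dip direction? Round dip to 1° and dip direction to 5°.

The two traces are lines in the plane: v₁ = (sin 75°·cos 22°, cos 75°·cos 22°, −sin 22°), v₂ = (sin 125°·cos 35°, cos 125°·cos 35°, −sin 35°).
The plane normal is n = v₁ × v₂ ∝ (0.314, -0.262, 0.582).
True dip = arccos(n_z / |n|) = arccos(0.8182) = 35.1°.
Dip direction = atan2(0.314, -0.262) = 130° (azimuth of n's horizontal projection).

true dip 35°, dip direction 130°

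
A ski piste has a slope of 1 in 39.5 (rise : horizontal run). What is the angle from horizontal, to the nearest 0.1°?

tan θ = 1/39.5 = 0.0253
θ = arctan(0.0253) = 1.45°

1.5°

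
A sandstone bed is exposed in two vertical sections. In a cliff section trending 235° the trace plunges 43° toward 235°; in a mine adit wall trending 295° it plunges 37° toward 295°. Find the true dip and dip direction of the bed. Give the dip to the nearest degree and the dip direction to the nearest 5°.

Represent each trace as a vector plunging at its apparent dip toward its trend (east-north-up frame): v₁ = (-0.599, -0.419, -0.682), v₂ = (-0.724, 0.338, -0.602).
The plane normal is n = v₁ × v₂ ∝ (-0.483, -0.133, 0.506).
True dip = arccos(n_z / |n|) = arccos(0.7107) = 44.7°.
Dip direction = atan2(-0.483, -0.133) = 255° (azimuth of n's horizontal projection).

true dip 45°, dip direction 255°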